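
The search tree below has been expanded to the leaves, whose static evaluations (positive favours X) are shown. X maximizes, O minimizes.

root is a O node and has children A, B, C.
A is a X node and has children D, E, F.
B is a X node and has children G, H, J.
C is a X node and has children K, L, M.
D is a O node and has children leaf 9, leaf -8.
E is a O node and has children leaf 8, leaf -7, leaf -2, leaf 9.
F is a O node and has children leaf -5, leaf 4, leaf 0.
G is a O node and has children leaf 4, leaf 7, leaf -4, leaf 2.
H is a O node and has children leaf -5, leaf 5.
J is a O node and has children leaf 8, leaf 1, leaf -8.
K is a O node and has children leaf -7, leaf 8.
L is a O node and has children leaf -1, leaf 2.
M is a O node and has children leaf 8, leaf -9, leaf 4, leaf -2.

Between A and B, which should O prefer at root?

A

D (O): min(9, -8) = -8
E (O): min(8, -7, -2, 9) = -7
F (O): min(-5, 4, 0) = -5
A (X): max(-8, -7, -5) = -5
G (O): min(4, 7, -4, 2) = -4
H (O): min(-5, 5) = -5
J (O): min(8, 1, -8) = -8
B (X): max(-4, -5, -8) = -4
O prefers the lower value; A=-5, B=-4. A is better since -5 < -4.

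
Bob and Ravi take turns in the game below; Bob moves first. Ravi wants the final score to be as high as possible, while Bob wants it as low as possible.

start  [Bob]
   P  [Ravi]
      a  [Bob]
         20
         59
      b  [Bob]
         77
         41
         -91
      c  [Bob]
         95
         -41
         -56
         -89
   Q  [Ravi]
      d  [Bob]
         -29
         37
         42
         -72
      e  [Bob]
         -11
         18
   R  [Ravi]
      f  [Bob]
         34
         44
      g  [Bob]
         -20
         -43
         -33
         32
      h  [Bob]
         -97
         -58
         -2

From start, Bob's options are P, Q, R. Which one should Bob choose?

a (Bob): min(20, 59) = 20
b (Bob): min(77, 41, -91) = -91
c (Bob): min(95, -41, -56, -89) = -89
P (Ravi): max(20, -91, -89) = 20
d (Bob): min(-29, 37, 42, -72) = -72
e (Bob): min(-11, 18) = -11
Q (Ravi): max(-72, -11) = -11
f (Bob): min(34, 44) = 34
g (Bob): min(-20, -43, -33, 32) = -43
h (Bob): min(-97, -58, -2) = -97
R (Ravi): max(34, -43, -97) = 34
start (Bob): min(20, -11, 34) = -11
Bob at start wants the lowest of {P=20, Q=-11, R=34}, so chooses Q.

Q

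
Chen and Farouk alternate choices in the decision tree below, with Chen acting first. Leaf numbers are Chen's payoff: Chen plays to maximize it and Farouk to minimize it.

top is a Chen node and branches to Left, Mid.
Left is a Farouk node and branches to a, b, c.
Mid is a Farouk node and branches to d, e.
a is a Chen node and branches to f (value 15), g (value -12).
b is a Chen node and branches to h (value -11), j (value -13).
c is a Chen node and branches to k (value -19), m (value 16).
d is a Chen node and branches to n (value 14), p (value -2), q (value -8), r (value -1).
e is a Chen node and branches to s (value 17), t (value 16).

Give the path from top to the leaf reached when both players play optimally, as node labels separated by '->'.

top -> Mid -> d -> n

a (Chen): max(15, -12) = 15
b (Chen): max(-11, -13) = -11
c (Chen): max(-19, 16) = 16
Left (Farouk): min(15, -11, 16) = -11
d (Chen): max(14, -2, -8, -1) = 14
e (Chen): max(17, 16) = 17
Mid (Farouk): min(14, 17) = 14
top (Chen): max(-11, 14) = 14
At top, Chen picks Mid (highest: 14).
At Mid, Farouk picks d (lowest: 14).
At d, Chen picks n (highest: 14).
Terminal value 14.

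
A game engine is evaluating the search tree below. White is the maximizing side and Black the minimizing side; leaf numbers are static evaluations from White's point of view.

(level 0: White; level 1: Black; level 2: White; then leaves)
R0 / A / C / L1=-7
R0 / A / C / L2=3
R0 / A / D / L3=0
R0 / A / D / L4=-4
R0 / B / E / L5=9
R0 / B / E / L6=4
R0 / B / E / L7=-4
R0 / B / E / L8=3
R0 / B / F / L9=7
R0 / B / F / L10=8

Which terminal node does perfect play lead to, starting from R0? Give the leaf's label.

L10

C (White): max(-7, 3) = 3
D (White): max(0, -4) = 0
A (Black): min(3, 0) = 0
E (White): max(9, 4, -4, 3) = 9
F (White): max(7, 8) = 8
B (Black): min(9, 8) = 8
R0 (White): max(0, 8) = 8
At R0, White picks B (highest: 8).
At B, Black picks F (lowest: 8).
At F, White picks L10 (highest: 8).
Terminal value 8.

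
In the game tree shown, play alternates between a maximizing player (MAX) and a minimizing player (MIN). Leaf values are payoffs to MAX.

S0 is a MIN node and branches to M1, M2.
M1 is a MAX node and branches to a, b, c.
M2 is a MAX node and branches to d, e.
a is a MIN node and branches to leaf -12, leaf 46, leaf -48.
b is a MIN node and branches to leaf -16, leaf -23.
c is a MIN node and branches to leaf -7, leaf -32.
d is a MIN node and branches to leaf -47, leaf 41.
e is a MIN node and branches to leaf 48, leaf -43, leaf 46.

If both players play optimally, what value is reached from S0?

a (MIN): min(-12, 46, -48) = -48
b (MIN): min(-16, -23) = -23
c (MIN): min(-7, -32) = -32
M1 (MAX): max(-48, -23, -32) = -23
d (MIN): min(-47, 41) = -47
e (MIN): min(48, -43, 46) = -43
M2 (MAX): max(-47, -43) = -43
S0 (MIN): min(-23, -43) = -43

-43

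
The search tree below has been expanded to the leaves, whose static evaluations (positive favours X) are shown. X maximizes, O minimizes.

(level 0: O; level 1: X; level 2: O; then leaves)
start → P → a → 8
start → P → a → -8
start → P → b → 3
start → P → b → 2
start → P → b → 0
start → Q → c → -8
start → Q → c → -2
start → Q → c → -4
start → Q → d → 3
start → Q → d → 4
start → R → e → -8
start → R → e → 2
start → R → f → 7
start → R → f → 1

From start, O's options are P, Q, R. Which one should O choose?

P

a (O): min(8, -8) = -8
b (O): min(3, 2, 0) = 0
P (X): max(-8, 0) = 0
c (O): min(-8, -2, -4) = -8
d (O): min(3, 4) = 3
Q (X): max(-8, 3) = 3
e (O): min(-8, 2) = -8
f (O): min(7, 1) = 1
R (X): max(-8, 1) = 1
start (O): min(0, 3, 1) = 0
O at start wants the lowest of {P=0, Q=3, R=1}, so chooses P.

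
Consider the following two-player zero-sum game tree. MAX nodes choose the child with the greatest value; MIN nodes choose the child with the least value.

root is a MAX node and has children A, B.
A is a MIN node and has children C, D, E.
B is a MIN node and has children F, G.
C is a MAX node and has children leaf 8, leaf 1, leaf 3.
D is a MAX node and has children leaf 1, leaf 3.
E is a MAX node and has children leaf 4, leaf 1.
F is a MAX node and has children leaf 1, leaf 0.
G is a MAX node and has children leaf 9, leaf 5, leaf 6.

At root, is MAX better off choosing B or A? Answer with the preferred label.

F (MAX): max(1, 0) = 1
G (MAX): max(9, 5, 6) = 9
B (MIN): min(1, 9) = 1
C (MAX): max(8, 1, 3) = 8
D (MAX): max(1, 3) = 3
E (MAX): max(4, 1) = 4
A (MIN): min(8, 3, 4) = 3
MAX prefers the higher value; B=1, A=3. A is better since 3 > 1.

A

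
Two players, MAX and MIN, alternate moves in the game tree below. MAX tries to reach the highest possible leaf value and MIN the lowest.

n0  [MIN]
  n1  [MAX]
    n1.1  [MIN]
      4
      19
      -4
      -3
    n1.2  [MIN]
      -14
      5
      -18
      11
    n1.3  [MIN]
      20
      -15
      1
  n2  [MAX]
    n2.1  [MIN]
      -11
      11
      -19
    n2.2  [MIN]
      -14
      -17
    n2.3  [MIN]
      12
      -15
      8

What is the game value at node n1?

n1.1 (MIN): min(4, 19, -4, -3) = -4
n1.2 (MIN): min(-14, 5, -18, 11) = -18
n1.3 (MIN): min(20, -15, 1) = -15
n1 (MAX): max(-4, -18, -15) = -4

-4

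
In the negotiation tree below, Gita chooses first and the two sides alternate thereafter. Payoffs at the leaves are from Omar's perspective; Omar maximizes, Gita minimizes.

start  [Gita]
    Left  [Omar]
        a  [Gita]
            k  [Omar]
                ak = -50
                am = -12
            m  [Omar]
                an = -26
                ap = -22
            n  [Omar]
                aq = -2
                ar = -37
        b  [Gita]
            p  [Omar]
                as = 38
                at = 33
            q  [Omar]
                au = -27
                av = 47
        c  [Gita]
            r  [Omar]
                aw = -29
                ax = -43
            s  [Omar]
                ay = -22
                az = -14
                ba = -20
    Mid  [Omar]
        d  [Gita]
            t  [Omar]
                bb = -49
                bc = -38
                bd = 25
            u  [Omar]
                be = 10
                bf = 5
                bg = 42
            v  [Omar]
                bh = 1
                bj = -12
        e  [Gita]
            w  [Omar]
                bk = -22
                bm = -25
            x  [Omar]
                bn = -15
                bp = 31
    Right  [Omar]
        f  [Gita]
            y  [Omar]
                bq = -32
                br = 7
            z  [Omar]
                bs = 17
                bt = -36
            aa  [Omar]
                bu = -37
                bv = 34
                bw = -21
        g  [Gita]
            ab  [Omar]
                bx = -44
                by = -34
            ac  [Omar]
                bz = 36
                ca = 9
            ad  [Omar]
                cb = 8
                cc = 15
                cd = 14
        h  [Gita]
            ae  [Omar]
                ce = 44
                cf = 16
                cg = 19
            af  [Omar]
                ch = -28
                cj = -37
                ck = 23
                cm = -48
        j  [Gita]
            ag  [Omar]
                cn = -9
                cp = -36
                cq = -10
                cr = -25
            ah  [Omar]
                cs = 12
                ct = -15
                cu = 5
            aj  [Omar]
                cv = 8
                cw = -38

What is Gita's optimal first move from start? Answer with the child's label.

k (Omar): max(-50, -12) = -12
m (Omar): max(-26, -22) = -22
n (Omar): max(-2, -37) = -2
a (Gita): min(-12, -22, -2) = -22
p (Omar): max(38, 33) = 38
q (Omar): max(-27, 47) = 47
b (Gita): min(38, 47) = 38
r (Omar): max(-29, -43) = -29
s (Omar): max(-22, -14, -20) = -14
c (Gita): min(-29, -14) = -29
Left (Omar): max(-22, 38, -29) = 38
t (Omar): max(-49, -38, 25) = 25
u (Omar): max(10, 5, 42) = 42
v (Omar): max(1, -12) = 1
d (Gita): min(25, 42, 1) = 1
w (Omar): max(-22, -25) = -22
x (Omar): max(-15, 31) = 31
e (Gita): min(-22, 31) = -22
Mid (Omar): max(1, -22) = 1
y (Omar): max(-32, 7) = 7
z (Omar): max(17, -36) = 17
aa (Omar): max(-37, 34, -21) = 34
f (Gita): min(7, 17, 34) = 7
ab (Omar): max(-44, -34) = -34
ac (Omar): max(36, 9) = 36
ad (Omar): max(8, 15, 14) = 15
g (Gita): min(-34, 36, 15) = -34
ae (Omar): max(44, 16, 19) = 44
af (Omar): max(-28, -37, 23, -48) = 23
h (Gita): min(44, 23) = 23
ag (Omar): max(-9, -36, -10, -25) = -9
ah (Omar): max(12, -15, 5) = 12
aj (Omar): max(8, -38) = 8
j (Gita): min(-9, 12, 8) = -9
Right (Omar): max(7, -34, 23, -9) = 23
start (Gita): min(38, 1, 23) = 1
Gita at start wants the lowest of {Left=38, Mid=1, Right=23}, so chooses Mid.

Mid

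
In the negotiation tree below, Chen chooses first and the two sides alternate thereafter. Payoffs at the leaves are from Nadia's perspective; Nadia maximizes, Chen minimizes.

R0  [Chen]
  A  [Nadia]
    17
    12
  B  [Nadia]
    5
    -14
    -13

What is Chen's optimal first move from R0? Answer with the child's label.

A (Nadia): max(17, 12) = 17
B (Nadia): max(5, -14, -13) = 5
R0 (Chen): min(17, 5) = 5
Chen at R0 wants the lowest of {A=17, B=5}, so chooses B.

B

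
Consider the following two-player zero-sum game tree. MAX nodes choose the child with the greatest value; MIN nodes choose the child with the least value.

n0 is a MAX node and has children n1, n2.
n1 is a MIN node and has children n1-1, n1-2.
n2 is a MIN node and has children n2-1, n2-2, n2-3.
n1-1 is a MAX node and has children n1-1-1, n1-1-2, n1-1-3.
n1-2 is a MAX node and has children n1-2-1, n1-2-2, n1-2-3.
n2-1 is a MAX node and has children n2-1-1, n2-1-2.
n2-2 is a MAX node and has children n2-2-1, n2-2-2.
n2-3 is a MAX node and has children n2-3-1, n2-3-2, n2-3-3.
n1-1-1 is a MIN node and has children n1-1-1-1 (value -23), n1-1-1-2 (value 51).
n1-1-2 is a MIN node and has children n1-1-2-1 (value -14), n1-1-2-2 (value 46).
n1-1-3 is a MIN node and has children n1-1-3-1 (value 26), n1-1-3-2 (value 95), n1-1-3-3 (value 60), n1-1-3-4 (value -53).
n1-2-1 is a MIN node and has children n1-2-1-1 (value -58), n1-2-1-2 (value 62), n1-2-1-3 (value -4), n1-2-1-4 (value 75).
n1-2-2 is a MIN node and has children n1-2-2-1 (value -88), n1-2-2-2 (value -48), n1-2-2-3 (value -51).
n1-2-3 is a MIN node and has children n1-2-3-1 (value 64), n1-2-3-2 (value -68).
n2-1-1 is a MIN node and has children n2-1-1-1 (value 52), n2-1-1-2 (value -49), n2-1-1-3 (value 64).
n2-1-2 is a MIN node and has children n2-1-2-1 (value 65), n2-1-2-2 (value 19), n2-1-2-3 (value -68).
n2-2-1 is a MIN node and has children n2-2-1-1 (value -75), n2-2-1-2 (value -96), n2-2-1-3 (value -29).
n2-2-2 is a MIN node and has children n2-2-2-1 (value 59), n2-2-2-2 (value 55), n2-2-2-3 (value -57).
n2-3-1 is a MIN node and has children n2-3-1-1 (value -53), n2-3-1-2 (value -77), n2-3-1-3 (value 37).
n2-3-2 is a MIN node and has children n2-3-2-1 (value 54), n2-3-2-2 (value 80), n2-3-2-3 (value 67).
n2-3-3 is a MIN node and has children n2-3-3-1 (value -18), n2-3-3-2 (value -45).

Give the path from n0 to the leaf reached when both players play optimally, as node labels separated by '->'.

n0 -> n2 -> n2-2 -> n2-2-2 -> n2-2-2-3

n1-1-1 (MIN): min(-23, 51) = -23
n1-1-2 (MIN): min(-14, 46) = -14
n1-1-3 (MIN): min(26, 95, 60, -53) = -53
n1-1 (MAX): max(-23, -14, -53) = -14
n1-2-1 (MIN): min(-58, 62, -4, 75) = -58
n1-2-2 (MIN): min(-88, -48, -51) = -88
n1-2-3 (MIN): min(64, -68) = -68
n1-2 (MAX): max(-58, -88, -68) = -58
n1 (MIN): min(-14, -58) = -58
n2-1-1 (MIN): min(52, -49, 64) = -49
n2-1-2 (MIN): min(65, 19, -68) = -68
n2-1 (MAX): max(-49, -68) = -49
n2-2-1 (MIN): min(-75, -96, -29) = -96
n2-2-2 (MIN): min(59, 55, -57) = -57
n2-2 (MAX): max(-96, -57) = -57
n2-3-1 (MIN): min(-53, -77, 37) = -77
n2-3-2 (MIN): min(54, 80, 67) = 54
n2-3-3 (MIN): min(-18, -45) = -45
n2-3 (MAX): max(-77, 54, -45) = 54
n2 (MIN): min(-49, -57, 54) = -57
n0 (MAX): max(-58, -57) = -57
At n0, MAX picks n2 (highest: -57).
At n2, MIN picks n2-2 (lowest: -57).
At n2-2, MAX picks n2-2-2 (highest: -57).
At n2-2-2, MIN picks n2-2-2-3 (lowest: -57).
Terminal value -57.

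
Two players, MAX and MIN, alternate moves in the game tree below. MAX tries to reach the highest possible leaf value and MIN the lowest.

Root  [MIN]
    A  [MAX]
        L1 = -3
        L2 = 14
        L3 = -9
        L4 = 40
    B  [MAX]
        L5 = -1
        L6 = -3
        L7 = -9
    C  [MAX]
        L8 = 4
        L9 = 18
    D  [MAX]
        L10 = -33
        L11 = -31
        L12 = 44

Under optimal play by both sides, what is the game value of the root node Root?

-1

A (MAX): max(-3, 14, -9, 40) = 40
B (MAX): max(-1, -3, -9) = -1
C (MAX): max(4, 18) = 18
D (MAX): max(-33, -31, 44) = 44
Root (MIN): min(40, -1, 18, 44) = -1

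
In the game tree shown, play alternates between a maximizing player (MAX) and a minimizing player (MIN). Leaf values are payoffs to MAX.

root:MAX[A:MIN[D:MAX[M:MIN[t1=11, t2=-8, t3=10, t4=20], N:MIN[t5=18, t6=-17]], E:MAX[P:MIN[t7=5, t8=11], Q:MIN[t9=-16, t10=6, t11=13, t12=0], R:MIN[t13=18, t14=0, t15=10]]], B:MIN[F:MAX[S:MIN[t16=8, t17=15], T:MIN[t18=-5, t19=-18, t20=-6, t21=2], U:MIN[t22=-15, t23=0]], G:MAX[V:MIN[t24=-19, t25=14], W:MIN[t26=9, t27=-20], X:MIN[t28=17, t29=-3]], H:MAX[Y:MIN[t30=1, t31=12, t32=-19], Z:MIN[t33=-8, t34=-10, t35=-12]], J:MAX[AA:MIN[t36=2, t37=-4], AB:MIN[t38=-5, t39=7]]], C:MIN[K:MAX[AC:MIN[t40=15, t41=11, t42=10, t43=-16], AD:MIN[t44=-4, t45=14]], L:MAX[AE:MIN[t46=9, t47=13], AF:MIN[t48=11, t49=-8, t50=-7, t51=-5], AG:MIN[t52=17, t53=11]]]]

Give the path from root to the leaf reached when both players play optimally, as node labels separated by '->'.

M (MIN): min(11, -8, 10, 20) = -8
N (MIN): min(18, -17) = -17
D (MAX): max(-8, -17) = -8
P (MIN): min(5, 11) = 5
Q (MIN): min(-16, 6, 13, 0) = -16
R (MIN): min(18, 0, 10) = 0
E (MAX): max(5, -16, 0) = 5
A (MIN): min(-8, 5) = -8
S (MIN): min(8, 15) = 8
T (MIN): min(-5, -18, -6, 2) = -18
U (MIN): min(-15, 0) = -15
F (MAX): max(8, -18, -15) = 8
V (MIN): min(-19, 14) = -19
W (MIN): min(9, -20) = -20
X (MIN): min(17, -3) = -3
G (MAX): max(-19, -20, -3) = -3
Y (MIN): min(1, 12, -19) = -19
Z (MIN): min(-8, -10, -12) = -12
H (MAX): max(-19, -12) = -12
AA (MIN): min(2, -4) = -4
AB (MIN): min(-5, 7) = -5
J (MAX): max(-4, -5) = -4
B (MIN): min(8, -3, -12, -4) = -12
AC (MIN): min(15, 11, 10, -16) = -16
AD (MIN): min(-4, 14) = -4
K (MAX): max(-16, -4) = -4
AE (MIN): min(9, 13) = 9
AF (MIN): min(11, -8, -7, -5) = -8
AG (MIN): min(17, 11) = 11
L (MAX): max(9, -8, 11) = 11
C (MIN): min(-4, 11) = -4
root (MAX): max(-8, -12, -4) = -4
At root, MAX picks C (highest: -4).
At C, MIN picks K (lowest: -4).
At K, MAX picks AD (highest: -4).
At AD, MIN picks t44 (lowest: -4).
Terminal value -4.

root -> C -> K -> AD -> t44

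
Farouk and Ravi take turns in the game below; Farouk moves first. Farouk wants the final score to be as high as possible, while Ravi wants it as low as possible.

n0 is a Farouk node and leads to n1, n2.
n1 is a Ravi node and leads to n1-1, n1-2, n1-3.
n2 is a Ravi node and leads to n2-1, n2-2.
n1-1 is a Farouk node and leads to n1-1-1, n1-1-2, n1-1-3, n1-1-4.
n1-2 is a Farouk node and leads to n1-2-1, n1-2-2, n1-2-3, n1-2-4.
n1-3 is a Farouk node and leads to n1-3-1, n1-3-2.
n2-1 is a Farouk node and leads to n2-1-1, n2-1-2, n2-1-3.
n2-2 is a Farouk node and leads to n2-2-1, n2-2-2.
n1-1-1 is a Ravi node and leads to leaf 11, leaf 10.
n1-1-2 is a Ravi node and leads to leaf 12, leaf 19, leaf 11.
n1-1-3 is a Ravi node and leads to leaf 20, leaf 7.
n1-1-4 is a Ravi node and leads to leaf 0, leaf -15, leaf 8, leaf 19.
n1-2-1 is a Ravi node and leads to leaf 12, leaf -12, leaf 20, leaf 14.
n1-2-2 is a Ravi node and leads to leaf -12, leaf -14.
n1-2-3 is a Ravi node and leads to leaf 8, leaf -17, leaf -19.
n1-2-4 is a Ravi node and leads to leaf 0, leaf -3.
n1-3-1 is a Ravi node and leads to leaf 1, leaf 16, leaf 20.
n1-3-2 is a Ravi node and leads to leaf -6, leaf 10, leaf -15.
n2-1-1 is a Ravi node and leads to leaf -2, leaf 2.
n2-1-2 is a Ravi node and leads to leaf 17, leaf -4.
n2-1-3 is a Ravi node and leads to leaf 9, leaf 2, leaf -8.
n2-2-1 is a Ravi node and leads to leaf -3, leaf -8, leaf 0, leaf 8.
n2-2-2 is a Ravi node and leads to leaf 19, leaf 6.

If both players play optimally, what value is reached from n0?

n1-1-1 (Ravi): min(11, 10) = 10
n1-1-2 (Ravi): min(12, 19, 11) = 11
n1-1-3 (Ravi): min(20, 7) = 7
n1-1-4 (Ravi): min(0, -15, 8, 19) = -15
n1-1 (Farouk): max(10, 11, 7, -15) = 11
n1-2-1 (Ravi): min(12, -12, 20, 14) = -12
n1-2-2 (Ravi): min(-12, -14) = -14
n1-2-3 (Ravi): min(8, -17, -19) = -19
n1-2-4 (Ravi): min(0, -3) = -3
n1-2 (Farouk): max(-12, -14, -19, -3) = -3
n1-3-1 (Ravi): min(1, 16, 20) = 1
n1-3-2 (Ravi): min(-6, 10, -15) = -15
n1-3 (Farouk): max(1, -15) = 1
n1 (Ravi): min(11, -3, 1) = -3
n2-1-1 (Ravi): min(-2, 2) = -2
n2-1-2 (Ravi): min(17, -4) = -4
n2-1-3 (Ravi): min(9, 2, -8) = -8
n2-1 (Farouk): max(-2, -4, -8) = -2
n2-2-1 (Ravi): min(-3, -8, 0, 8) = -8
n2-2-2 (Ravi): min(19, 6) = 6
n2-2 (Farouk): max(-8, 6) = 6
n2 (Ravi): min(-2, 6) = -2
n0 (Farouk): max(-3, -2) = -2

-2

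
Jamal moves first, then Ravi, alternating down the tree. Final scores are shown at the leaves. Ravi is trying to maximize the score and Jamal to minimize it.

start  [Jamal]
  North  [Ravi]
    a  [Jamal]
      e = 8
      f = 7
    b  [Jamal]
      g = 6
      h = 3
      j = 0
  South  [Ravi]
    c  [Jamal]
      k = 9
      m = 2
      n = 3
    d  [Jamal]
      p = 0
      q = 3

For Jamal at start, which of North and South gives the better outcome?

a (Jamal): min(8, 7) = 7
b (Jamal): min(6, 3, 0) = 0
North (Ravi): max(7, 0) = 7
c (Jamal): min(9, 2, 3) = 2
d (Jamal): min(0, 3) = 0
South (Ravi): max(2, 0) = 2
Jamal prefers the lower value; North=7, South=2. South is better since 2 < 7.

South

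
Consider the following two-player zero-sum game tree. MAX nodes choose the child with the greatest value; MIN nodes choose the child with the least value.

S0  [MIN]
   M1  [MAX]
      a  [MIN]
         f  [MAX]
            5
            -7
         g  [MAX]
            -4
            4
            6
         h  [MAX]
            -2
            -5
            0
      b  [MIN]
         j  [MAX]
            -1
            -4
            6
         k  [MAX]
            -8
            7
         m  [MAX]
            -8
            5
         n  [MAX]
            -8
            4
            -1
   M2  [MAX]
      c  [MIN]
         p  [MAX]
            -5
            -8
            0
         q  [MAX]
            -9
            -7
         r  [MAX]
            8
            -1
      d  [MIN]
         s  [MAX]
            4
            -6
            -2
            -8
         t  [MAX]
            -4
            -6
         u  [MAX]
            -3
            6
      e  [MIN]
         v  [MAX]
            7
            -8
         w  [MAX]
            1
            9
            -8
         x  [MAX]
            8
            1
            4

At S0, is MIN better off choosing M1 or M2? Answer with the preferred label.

f (MAX): max(5, -7) = 5
g (MAX): max(-4, 4, 6) = 6
h (MAX): max(-2, -5, 0) = 0
a (MIN): min(5, 6, 0) = 0
j (MAX): max(-1, -4, 6) = 6
k (MAX): max(-8, 7) = 7
m (MAX): max(-8, 5) = 5
n (MAX): max(-8, 4, -1) = 4
b (MIN): min(6, 7, 5, 4) = 4
M1 (MAX): max(0, 4) = 4
p (MAX): max(-5, -8, 0) = 0
q (MAX): max(-9, -7) = -7
r (MAX): max(8, -1) = 8
c (MIN): min(0, -7, 8) = -7
s (MAX): max(4, -6, -2, -8) = 4
t (MAX): max(-4, -6) = -4
u (MAX): max(-3, 6) = 6
d (MIN): min(4, -4, 6) = -4
v (MAX): max(7, -8) = 7
w (MAX): max(1, 9, -8) = 9
x (MAX): max(8, 1, 4) = 8
e (MIN): min(7, 9, 8) = 7
M2 (MAX): max(-7, -4, 7) = 7
MIN prefers the lower value; M1=4, M2=7. M1 is better since 4 < 7.

M1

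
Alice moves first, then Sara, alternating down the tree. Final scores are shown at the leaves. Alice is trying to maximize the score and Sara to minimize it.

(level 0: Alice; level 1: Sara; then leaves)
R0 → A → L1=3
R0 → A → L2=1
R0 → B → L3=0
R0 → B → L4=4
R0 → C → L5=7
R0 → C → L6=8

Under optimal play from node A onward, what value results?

A (Sara): min(3, 1) = 1

1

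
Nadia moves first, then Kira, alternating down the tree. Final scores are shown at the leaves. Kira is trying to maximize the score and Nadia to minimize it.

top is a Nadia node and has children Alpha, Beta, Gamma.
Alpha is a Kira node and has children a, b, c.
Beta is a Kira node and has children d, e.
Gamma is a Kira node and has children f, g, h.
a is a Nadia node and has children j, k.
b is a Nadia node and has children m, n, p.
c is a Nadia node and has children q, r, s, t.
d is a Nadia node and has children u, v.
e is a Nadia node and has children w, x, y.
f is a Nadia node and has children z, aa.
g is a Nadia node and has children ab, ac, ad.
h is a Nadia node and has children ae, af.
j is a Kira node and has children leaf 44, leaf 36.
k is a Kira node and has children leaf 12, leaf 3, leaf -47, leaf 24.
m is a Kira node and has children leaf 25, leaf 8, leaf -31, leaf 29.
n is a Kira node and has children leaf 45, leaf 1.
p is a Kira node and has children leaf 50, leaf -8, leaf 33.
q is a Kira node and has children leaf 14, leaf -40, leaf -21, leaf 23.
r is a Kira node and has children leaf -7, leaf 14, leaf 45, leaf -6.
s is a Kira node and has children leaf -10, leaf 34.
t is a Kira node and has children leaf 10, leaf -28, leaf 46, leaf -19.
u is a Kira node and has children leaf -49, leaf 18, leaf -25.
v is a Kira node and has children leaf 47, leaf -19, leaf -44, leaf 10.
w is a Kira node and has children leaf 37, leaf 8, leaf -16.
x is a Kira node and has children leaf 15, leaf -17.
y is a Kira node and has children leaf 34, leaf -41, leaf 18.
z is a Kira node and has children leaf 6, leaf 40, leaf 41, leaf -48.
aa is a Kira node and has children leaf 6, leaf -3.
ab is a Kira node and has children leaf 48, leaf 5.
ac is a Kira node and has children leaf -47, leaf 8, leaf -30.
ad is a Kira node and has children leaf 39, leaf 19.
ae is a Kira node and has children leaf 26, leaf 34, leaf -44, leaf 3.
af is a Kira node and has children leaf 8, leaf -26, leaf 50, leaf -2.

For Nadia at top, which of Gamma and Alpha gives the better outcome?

z (Kira): max(6, 40, 41, -48) = 41
aa (Kira): max(6, -3) = 6
f (Nadia): min(41, 6) = 6
ab (Kira): max(48, 5) = 48
ac (Kira): max(-47, 8, -30) = 8
ad (Kira): max(39, 19) = 39
g (Nadia): min(48, 8, 39) = 8
ae (Kira): max(26, 34, -44, 3) = 34
af (Kira): max(8, -26, 50, -2) = 50
h (Nadia): min(34, 50) = 34
Gamma (Kira): max(6, 8, 34) = 34
j (Kira): max(44, 36) = 44
k (Kira): max(12, 3, -47, 24) = 24
a (Nadia): min(44, 24) = 24
m (Kira): max(25, 8, -31, 29) = 29
n (Kira): max(45, 1) = 45
p (Kira): max(50, -8, 33) = 50
b (Nadia): min(29, 45, 50) = 29
q (Kira): max(14, -40, -21, 23) = 23
r (Kira): max(-7, 14, 45, -6) = 45
s (Kira): max(-10, 34) = 34
t (Kira): max(10, -28, 46, -19) = 46
c (Nadia): min(23, 45, 34, 46) = 23
Alpha (Kira): max(24, 29, 23) = 29
Nadia prefers the lower value; Gamma=34, Alpha=29. Alpha is better since 29 < 34.

Alpha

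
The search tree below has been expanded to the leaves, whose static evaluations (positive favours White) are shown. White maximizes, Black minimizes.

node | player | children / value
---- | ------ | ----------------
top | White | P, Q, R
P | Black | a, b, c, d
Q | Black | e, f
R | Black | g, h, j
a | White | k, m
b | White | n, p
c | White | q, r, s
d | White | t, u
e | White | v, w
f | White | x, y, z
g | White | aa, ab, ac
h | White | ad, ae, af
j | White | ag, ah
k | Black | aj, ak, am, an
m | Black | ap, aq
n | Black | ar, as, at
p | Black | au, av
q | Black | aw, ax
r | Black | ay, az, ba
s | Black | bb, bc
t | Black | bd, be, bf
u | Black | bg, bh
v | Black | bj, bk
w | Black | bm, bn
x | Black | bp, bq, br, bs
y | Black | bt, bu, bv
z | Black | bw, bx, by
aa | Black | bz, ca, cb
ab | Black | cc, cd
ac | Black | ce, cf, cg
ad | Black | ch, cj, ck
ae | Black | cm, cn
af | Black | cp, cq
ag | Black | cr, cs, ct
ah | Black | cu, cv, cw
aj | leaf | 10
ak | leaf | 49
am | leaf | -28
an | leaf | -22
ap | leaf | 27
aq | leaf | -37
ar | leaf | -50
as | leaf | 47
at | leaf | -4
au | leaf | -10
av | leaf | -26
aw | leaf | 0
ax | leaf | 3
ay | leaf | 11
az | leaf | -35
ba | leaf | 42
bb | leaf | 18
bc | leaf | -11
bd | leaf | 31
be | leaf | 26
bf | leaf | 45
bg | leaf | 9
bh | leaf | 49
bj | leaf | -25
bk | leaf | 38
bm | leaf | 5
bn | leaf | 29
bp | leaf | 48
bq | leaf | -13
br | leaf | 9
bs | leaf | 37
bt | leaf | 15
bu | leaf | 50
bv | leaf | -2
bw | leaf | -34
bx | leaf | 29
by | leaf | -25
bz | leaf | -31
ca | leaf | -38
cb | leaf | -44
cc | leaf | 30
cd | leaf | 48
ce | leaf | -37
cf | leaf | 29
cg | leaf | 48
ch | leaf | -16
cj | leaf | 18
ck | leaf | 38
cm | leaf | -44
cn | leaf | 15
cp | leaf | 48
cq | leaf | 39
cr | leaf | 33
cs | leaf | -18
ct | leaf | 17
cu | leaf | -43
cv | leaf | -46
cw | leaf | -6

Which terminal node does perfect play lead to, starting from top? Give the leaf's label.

bv

k (Black): min(10, 49, -28, -22) = -28
m (Black): min(27, -37) = -37
a (White): max(-28, -37) = -28
n (Black): min(-50, 47, -4) = -50
p (Black): min(-10, -26) = -26
b (White): max(-50, -26) = -26
q (Black): min(0, 3) = 0
r (Black): min(11, -35, 42) = -35
s (Black): min(18, -11) = -11
c (White): max(0, -35, -11) = 0
t (Black): min(31, 26, 45) = 26
u (Black): min(9, 49) = 9
d (White): max(26, 9) = 26
P (Black): min(-28, -26, 0, 26) = -28
v (Black): min(-25, 38) = -25
w (Black): min(5, 29) = 5
e (White): max(-25, 5) = 5
x (Black): min(48, -13, 9, 37) = -13
y (Black): min(15, 50, -2) = -2
z (Black): min(-34, 29, -25) = -34
f (White): max(-13, -2, -34) = -2
Q (Black): min(5, -2) = -2
aa (Black): min(-31, -38, -44) = -44
ab (Black): min(30, 48) = 30
ac (Black): min(-37, 29, 48) = -37
g (White): max(-44, 30, -37) = 30
ad (Black): min(-16, 18, 38) = -16
ae (Black): min(-44, 15) = -44
af (Black): min(48, 39) = 39
h (White): max(-16, -44, 39) = 39
ag (Black): min(33, -18, 17) = -18
ah (Black): min(-43, -46, -6) = -46
j (White): max(-18, -46) = -18
R (Black): min(30, 39, -18) = -18
top (White): max(-28, -2, -18) = -2
At top, White picks Q (highest: -2).
At Q, Black picks f (lowest: -2).
At f, White picks y (highest: -2).
At y, Black picks bv (lowest: -2).
Terminal value -2.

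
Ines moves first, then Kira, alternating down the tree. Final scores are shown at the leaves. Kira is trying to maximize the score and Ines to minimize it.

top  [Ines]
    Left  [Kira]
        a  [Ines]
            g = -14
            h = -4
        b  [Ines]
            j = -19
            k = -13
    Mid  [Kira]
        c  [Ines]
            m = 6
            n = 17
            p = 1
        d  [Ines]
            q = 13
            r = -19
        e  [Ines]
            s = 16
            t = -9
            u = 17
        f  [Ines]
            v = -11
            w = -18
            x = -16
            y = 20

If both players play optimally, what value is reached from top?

-14

a (Ines): min(-14, -4) = -14
b (Ines): min(-19, -13) = -19
Left (Kira): max(-14, -19) = -14
c (Ines): min(6, 17, 1) = 1
d (Ines): min(13, -19) = -19
e (Ines): min(16, -9, 17) = -9
f (Ines): min(-11, -18, -16, 20) = -18
Mid (Kira): max(1, -19, -9, -18) = 1
top (Ines): min(-14, 1) = -14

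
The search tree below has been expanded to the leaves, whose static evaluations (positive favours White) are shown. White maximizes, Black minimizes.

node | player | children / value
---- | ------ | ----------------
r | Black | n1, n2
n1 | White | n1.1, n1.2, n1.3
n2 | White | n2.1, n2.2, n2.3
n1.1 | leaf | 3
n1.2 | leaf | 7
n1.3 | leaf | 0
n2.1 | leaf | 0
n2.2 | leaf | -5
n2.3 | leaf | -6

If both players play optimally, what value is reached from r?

n1 (White): max(3, 7, 0) = 7
n2 (White): max(0, -5, -6) = 0
r (Black): min(7, 0) = 0

0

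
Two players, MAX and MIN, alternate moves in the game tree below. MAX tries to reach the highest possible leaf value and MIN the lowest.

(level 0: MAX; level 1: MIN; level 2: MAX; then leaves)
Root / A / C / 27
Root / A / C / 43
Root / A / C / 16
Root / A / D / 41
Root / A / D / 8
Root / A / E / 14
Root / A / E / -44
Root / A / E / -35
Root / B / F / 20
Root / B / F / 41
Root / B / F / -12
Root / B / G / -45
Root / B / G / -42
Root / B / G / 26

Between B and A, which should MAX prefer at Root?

B

F (MAX): max(20, 41, -12) = 41
G (MAX): max(-45, -42, 26) = 26
B (MIN): min(41, 26) = 26
C (MAX): max(27, 43, 16) = 43
D (MAX): max(41, 8) = 41
E (MAX): max(14, -44, -35) = 14
A (MIN): min(43, 41, 14) = 14
MAX prefers the higher value; B=26, A=14. B is better since 26 > 14.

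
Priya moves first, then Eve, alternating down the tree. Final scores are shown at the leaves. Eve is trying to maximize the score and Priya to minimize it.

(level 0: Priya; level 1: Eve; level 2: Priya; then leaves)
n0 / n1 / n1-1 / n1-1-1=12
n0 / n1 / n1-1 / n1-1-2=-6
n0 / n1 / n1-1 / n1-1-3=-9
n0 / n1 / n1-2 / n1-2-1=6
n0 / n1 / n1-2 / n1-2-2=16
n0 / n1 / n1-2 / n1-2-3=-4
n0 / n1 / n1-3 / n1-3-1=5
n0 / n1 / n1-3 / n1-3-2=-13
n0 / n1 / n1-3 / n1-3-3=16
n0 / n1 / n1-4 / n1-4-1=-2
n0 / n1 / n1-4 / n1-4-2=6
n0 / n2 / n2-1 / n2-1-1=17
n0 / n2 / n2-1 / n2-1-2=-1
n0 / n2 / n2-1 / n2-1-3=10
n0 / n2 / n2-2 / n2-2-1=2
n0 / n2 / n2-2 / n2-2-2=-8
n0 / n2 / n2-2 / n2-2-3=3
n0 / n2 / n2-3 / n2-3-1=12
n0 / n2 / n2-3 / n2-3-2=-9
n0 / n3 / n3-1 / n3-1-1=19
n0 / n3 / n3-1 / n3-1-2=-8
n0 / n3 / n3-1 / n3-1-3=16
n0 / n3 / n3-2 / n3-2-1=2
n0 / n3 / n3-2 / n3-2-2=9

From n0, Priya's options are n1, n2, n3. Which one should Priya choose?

n1

n1-1 (Priya): min(12, -6, -9) = -9
n1-2 (Priya): min(6, 16, -4) = -4
n1-3 (Priya): min(5, -13, 16) = -13
n1-4 (Priya): min(-2, 6) = -2
n1 (Eve): max(-9, -4, -13, -2) = -2
n2-1 (Priya): min(17, -1, 10) = -1
n2-2 (Priya): min(2, -8, 3) = -8
n2-3 (Priya): min(12, -9) = -9
n2 (Eve): max(-1, -8, -9) = -1
n3-1 (Priya): min(19, -8, 16) = -8
n3-2 (Priya): min(2, 9) = 2
n3 (Eve): max(-8, 2) = 2
n0 (Priya): min(-2, -1, 2) = -2
Priya at n0 wants the lowest of {n1=-2, n2=-1, n3=2}, so chooses n1.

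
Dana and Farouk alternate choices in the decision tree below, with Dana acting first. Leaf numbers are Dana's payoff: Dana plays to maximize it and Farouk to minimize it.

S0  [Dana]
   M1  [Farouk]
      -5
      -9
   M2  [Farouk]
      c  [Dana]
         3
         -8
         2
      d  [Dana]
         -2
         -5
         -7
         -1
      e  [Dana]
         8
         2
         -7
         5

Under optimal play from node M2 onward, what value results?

c (Dana): max(3, -8, 2) = 3
d (Dana): max(-2, -5, -7, -1) = -1
e (Dana): max(8, 2, -7, 5) = 8
M2 (Farouk): min(3, -1, 8) = -1

-1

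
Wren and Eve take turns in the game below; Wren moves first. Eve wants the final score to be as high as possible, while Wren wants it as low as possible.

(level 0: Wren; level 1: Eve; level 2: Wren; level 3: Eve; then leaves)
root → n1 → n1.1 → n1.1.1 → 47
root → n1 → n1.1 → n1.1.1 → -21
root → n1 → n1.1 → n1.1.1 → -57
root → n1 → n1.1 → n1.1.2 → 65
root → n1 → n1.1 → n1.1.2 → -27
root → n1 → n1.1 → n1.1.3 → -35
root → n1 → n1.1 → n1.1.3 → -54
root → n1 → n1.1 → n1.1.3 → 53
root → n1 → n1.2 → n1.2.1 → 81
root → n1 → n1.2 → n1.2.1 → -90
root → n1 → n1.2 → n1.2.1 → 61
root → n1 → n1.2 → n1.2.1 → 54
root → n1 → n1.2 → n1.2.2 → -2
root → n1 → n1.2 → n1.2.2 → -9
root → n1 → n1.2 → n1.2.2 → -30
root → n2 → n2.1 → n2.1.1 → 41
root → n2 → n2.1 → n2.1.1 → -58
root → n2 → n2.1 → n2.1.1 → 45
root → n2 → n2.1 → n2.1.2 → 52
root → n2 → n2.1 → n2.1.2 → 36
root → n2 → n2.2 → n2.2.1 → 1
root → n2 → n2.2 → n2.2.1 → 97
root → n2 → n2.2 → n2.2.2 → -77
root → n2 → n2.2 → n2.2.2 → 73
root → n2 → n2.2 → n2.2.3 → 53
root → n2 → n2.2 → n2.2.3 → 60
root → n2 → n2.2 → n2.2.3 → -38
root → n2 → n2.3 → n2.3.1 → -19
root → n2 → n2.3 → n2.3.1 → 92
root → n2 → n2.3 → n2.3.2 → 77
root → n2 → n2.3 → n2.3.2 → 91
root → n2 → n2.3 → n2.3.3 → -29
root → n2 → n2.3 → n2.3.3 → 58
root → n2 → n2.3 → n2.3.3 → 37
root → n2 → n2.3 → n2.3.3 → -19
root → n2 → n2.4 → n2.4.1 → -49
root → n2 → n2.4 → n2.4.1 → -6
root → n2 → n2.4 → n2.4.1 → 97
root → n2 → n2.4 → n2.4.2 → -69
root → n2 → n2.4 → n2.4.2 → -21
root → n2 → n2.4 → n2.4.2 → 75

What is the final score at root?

n1.1.1 (Eve): max(47, -21, -57) = 47
n1.1.2 (Eve): max(65, -27) = 65
n1.1.3 (Eve): max(-35, -54, 53) = 53
n1.1 (Wren): min(47, 65, 53) = 47
n1.2.1 (Eve): max(81, -90, 61, 54) = 81
n1.2.2 (Eve): max(-2, -9, -30) = -2
n1.2 (Wren): min(81, -2) = -2
n1 (Eve): max(47, -2) = 47
n2.1.1 (Eve): max(41, -58, 45) = 45
n2.1.2 (Eve): max(52, 36) = 52
n2.1 (Wren): min(45, 52) = 45
n2.2.1 (Eve): max(1, 97) = 97
n2.2.2 (Eve): max(-77, 73) = 73
n2.2.3 (Eve): max(53, 60, -38) = 60
n2.2 (Wren): min(97, 73, 60) = 60
n2.3.1 (Eve): max(-19, 92) = 92
n2.3.2 (Eve): max(77, 91) = 91
n2.3.3 (Eve): max(-29, 58, 37, -19) = 58
n2.3 (Wren): min(92, 91, 58) = 58
n2.4.1 (Eve): max(-49, -6, 97) = 97
n2.4.2 (Eve): max(-69, -21, 75) = 75
n2.4 (Wren): min(97, 75) = 75
n2 (Eve): max(45, 60, 58, 75) = 75
root (Wren): min(47, 75) = 47

47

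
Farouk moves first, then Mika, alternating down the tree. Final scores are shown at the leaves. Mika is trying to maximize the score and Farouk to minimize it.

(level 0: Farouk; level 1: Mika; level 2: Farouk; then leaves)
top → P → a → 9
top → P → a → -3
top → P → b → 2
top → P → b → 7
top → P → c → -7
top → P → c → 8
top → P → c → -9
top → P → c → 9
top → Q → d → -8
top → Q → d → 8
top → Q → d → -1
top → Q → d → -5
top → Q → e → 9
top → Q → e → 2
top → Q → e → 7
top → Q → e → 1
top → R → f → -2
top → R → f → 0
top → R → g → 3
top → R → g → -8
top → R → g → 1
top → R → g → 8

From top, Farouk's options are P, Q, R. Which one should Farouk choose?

a (Farouk): min(9, -3) = -3
b (Farouk): min(2, 7) = 2
c (Farouk): min(-7, 8, -9, 9) = -9
P (Mika): max(-3, 2, -9) = 2
d (Farouk): min(-8, 8, -1, -5) = -8
e (Farouk): min(9, 2, 7, 1) = 1
Q (Mika): max(-8, 1) = 1
f (Farouk): min(-2, 0) = -2
g (Farouk): min(3, -8, 1, 8) = -8
R (Mika): max(-2, -8) = -2
top (Farouk): min(2, 1, -2) = -2
Farouk at top wants the lowest of {P=2, Q=1, R=-2}, so chooses R.

R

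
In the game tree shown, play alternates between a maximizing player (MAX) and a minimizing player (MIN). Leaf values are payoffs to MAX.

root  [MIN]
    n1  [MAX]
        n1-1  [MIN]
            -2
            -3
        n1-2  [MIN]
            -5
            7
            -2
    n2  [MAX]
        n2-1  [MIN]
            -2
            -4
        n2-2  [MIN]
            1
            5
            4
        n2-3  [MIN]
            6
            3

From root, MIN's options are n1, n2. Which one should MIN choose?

n1

n1-1 (MIN): min(-2, -3) = -3
n1-2 (MIN): min(-5, 7, -2) = -5
n1 (MAX): max(-3, -5) = -3
n2-1 (MIN): min(-2, -4) = -4
n2-2 (MIN): min(1, 5, 4) = 1
n2-3 (MIN): min(6, 3) = 3
n2 (MAX): max(-4, 1, 3) = 3
root (MIN): min(-3, 3) = -3
MIN at root wants the lowest of {n1=-3, n2=3}, so chooses n1.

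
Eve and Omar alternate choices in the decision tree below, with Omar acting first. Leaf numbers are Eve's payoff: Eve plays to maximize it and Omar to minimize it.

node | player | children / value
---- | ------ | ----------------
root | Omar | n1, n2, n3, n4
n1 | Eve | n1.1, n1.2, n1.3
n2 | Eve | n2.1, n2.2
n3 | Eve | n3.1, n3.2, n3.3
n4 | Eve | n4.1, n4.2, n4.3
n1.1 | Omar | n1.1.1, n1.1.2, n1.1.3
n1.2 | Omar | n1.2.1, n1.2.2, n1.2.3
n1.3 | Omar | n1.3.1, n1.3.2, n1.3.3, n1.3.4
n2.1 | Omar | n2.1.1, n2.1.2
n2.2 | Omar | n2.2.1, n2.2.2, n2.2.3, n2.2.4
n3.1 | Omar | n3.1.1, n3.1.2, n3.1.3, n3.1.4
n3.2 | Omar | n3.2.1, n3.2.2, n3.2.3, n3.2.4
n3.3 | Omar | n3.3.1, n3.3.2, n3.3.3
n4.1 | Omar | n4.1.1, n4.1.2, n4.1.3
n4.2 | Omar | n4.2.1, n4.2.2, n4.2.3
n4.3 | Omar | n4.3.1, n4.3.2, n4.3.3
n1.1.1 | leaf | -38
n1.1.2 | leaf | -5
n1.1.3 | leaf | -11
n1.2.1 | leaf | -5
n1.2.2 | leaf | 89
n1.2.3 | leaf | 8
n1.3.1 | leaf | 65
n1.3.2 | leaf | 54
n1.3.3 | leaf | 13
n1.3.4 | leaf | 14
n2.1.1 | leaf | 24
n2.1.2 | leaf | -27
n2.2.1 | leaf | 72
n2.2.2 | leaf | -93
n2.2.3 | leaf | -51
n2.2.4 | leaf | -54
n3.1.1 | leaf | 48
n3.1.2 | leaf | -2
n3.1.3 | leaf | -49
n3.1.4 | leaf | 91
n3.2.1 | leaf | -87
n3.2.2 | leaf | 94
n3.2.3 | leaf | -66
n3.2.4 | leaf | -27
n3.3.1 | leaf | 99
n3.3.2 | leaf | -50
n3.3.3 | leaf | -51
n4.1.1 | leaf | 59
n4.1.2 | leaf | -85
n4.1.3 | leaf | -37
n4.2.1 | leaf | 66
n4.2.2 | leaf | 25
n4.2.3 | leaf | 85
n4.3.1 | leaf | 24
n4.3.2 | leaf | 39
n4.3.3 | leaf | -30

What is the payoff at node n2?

-27

n2.1 (Omar): min(24, -27) = -27
n2.2 (Omar): min(72, -93, -51, -54) = -93
n2 (Eve): max(-27, -93) = -27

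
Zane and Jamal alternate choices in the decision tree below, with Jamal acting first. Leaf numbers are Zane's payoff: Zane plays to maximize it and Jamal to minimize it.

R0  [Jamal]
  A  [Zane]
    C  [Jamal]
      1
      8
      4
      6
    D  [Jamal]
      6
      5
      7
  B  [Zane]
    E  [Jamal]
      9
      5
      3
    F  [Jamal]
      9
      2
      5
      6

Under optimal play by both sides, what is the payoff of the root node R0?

C (Jamal): min(1, 8, 4, 6) = 1
D (Jamal): min(6, 5, 7) = 5
A (Zane): max(1, 5) = 5
E (Jamal): min(9, 5, 3) = 3
F (Jamal): min(9, 2, 5, 6) = 2
B (Zane): max(3, 2) = 3
R0 (Jamal): min(5, 3) = 3

3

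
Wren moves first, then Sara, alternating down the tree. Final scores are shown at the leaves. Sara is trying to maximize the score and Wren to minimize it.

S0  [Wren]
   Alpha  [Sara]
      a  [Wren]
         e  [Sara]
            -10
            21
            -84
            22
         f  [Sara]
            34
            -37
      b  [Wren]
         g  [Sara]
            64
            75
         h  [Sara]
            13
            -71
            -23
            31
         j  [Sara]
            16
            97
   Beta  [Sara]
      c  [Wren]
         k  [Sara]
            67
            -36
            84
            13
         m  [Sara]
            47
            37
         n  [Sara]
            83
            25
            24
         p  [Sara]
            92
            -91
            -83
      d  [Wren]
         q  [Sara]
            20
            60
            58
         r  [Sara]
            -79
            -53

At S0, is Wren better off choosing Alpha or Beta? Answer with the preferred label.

Alpha

e (Sara): max(-10, 21, -84, 22) = 22
f (Sara): max(34, -37) = 34
a (Wren): min(22, 34) = 22
g (Sara): max(64, 75) = 75
h (Sara): max(13, -71, -23, 31) = 31
j (Sara): max(16, 97) = 97
b (Wren): min(75, 31, 97) = 31
Alpha (Sara): max(22, 31) = 31
k (Sara): max(67, -36, 84, 13) = 84
m (Sara): max(47, 37) = 47
n (Sara): max(83, 25, 24) = 83
p (Sara): max(92, -91, -83) = 92
c (Wren): min(84, 47, 83, 92) = 47
q (Sara): max(20, 60, 58) = 60
r (Sara): max(-79, -53) = -53
d (Wren): min(60, -53) = -53
Beta (Sara): max(47, -53) = 47
Wren prefers the lower value; Alpha=31, Beta=47. Alpha is better since 31 < 47.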